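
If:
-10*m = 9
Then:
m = -9/10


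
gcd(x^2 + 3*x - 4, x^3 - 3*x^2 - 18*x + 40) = x + 4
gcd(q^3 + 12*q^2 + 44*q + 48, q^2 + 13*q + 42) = q + 6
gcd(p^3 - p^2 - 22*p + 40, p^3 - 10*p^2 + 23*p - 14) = p - 2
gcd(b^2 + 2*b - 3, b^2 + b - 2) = b - 1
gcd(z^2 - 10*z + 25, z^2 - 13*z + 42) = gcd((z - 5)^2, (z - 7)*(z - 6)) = 1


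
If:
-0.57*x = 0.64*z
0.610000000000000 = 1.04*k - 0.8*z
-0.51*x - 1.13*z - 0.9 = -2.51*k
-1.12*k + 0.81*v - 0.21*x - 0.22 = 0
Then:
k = 0.27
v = 0.76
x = 0.47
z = -0.42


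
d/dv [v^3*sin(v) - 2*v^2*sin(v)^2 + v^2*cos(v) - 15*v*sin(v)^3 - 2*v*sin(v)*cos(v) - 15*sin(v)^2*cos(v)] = v^3*cos(v) + 2*v^2*sin(v) - 2*v^2*sin(2*v) - 37*v*cos(v)/4 + 45*v*cos(3*v)/4 - 2*v - 15*sin(v)/2 - sin(2*v) - 15*sin(3*v)/2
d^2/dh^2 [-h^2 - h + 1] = -2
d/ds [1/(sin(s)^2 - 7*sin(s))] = (7 - 2*sin(s))*cos(s)/((sin(s) - 7)^2*sin(s)^2)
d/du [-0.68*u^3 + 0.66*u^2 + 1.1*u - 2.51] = -2.04*u^2 + 1.32*u + 1.1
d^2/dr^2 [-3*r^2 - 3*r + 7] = -6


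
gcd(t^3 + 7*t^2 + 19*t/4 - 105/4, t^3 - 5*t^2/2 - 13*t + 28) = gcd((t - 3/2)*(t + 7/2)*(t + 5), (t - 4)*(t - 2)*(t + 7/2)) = t + 7/2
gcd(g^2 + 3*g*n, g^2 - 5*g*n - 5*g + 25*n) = 1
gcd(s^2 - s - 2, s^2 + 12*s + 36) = 1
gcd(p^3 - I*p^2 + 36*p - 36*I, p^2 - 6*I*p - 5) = p - I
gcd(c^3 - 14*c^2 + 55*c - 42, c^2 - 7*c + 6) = c^2 - 7*c + 6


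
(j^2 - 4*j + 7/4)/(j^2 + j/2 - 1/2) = (j - 7/2)/(j + 1)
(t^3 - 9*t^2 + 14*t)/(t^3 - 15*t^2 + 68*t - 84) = t/(t - 6)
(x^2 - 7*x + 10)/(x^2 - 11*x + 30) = (x - 2)/(x - 6)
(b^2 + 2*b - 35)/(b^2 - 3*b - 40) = (-b^2 - 2*b + 35)/(-b^2 + 3*b + 40)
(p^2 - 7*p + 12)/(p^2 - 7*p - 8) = (-p^2 + 7*p - 12)/(-p^2 + 7*p + 8)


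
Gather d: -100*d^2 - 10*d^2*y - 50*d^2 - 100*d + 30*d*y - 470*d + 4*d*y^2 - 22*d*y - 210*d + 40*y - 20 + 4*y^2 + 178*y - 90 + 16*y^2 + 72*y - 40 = d^2*(-10*y - 150) + d*(4*y^2 + 8*y - 780) + 20*y^2 + 290*y - 150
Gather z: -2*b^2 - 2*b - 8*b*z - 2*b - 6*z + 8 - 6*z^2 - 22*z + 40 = -2*b^2 - 4*b - 6*z^2 + z*(-8*b - 28) + 48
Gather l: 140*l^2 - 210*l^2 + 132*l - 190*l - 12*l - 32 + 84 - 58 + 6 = -70*l^2 - 70*l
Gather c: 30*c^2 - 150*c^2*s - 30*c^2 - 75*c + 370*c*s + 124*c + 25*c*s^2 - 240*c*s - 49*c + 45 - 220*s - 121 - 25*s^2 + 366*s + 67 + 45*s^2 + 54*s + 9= -150*c^2*s + c*(25*s^2 + 130*s) + 20*s^2 + 200*s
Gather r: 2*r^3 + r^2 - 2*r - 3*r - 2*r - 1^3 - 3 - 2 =2*r^3 + r^2 - 7*r - 6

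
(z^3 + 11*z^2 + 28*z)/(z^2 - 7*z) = (z^2 + 11*z + 28)/(z - 7)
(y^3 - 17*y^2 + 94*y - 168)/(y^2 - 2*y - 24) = (y^2 - 11*y + 28)/(y + 4)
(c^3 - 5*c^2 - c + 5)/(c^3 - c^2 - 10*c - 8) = (c^2 - 6*c + 5)/(c^2 - 2*c - 8)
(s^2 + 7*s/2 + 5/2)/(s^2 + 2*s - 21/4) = 2*(2*s^2 + 7*s + 5)/(4*s^2 + 8*s - 21)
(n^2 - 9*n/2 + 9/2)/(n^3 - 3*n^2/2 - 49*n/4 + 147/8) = 4*(n - 3)/(4*n^2 - 49)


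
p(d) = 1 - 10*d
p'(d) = -10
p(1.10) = -10.00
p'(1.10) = -10.00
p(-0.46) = 5.60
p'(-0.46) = -10.00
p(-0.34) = 4.40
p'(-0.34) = -10.00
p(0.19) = -0.90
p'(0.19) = -10.00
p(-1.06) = 11.60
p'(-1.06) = -10.00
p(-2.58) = 26.80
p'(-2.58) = -10.00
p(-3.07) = 31.70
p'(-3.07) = -10.00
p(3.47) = -33.70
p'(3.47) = -10.00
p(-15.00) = 151.00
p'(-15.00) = -10.00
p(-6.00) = 61.00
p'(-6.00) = -10.00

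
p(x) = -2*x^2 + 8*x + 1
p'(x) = 8 - 4*x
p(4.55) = -4.00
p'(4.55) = -10.20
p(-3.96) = -62.04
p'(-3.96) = 23.84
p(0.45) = 4.20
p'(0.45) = 6.20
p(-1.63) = -17.35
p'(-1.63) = 14.52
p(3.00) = 7.00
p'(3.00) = -4.00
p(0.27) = 3.01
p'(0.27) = 6.92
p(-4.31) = -70.63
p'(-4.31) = 25.24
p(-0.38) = -2.33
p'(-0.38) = 9.52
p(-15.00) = -569.00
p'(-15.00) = 68.00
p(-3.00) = -41.00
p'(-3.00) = 20.00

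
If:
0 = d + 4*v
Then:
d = -4*v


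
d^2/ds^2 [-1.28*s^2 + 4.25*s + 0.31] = -2.56000000000000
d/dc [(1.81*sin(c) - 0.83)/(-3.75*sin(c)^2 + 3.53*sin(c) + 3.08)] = (6.7875*sin(c)^2 - 6.225*sin(c) + 8.5047)*cos(c)/(14.0625*sin(c)^4 - 26.475*sin(c)^3 - 10.6391*sin(c)^2 + 21.7448*sin(c) + 9.4864)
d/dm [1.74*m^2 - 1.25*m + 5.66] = 3.48*m - 1.25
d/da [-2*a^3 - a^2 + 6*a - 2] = -6*a^2 - 2*a + 6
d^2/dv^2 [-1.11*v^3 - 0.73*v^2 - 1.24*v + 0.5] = -6.66*v - 1.46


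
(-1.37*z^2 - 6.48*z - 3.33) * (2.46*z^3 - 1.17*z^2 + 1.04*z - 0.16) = -3.3702*z^5 - 14.3379*z^4 - 2.035*z^3 - 2.6239*z^2 - 2.4264*z + 0.5328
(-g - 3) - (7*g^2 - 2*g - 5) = -7*g^2 + g + 2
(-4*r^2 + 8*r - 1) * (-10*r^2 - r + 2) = 40*r^4 - 76*r^3 - 6*r^2 + 17*r - 2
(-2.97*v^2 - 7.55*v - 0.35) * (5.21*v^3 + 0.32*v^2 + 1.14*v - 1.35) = -15.4737*v^5 - 40.2859*v^4 - 7.6253*v^3 - 4.7095*v^2 + 9.7935*v + 0.4725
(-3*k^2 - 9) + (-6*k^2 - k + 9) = -9*k^2 - k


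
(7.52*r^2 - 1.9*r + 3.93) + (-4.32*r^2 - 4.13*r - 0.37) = 3.2*r^2 - 6.03*r + 3.56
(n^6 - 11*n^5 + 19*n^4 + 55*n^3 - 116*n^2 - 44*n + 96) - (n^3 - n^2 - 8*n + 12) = n^6 - 11*n^5 + 19*n^4 + 54*n^3 - 115*n^2 - 36*n + 84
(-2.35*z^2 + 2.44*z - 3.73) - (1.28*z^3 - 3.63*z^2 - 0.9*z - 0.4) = -1.28*z^3 + 1.28*z^2 + 3.34*z - 3.33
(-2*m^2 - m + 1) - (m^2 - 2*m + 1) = -3*m^2 + m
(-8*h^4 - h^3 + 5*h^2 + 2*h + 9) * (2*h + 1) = -16*h^5 - 10*h^4 + 9*h^3 + 9*h^2 + 20*h + 9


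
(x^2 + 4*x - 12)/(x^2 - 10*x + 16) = (x + 6)/(x - 8)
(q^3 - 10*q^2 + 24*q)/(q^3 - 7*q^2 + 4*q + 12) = q*(q - 4)/(q^2 - q - 2)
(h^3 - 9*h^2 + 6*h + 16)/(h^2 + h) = h - 10 + 16/h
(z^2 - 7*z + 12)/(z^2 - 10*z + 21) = (z - 4)/(z - 7)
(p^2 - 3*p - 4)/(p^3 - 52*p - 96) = (-p^2 + 3*p + 4)/(-p^3 + 52*p + 96)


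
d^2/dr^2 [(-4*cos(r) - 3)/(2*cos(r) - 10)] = 23*(cos(r)^2 + 5*cos(r) - 2)/(2*(cos(r) - 5)^3)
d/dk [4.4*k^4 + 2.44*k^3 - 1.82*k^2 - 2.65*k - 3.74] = 17.6*k^3 + 7.32*k^2 - 3.64*k - 2.65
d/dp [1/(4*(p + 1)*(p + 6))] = (-2*p - 7)/(4*(p^4 + 14*p^3 + 61*p^2 + 84*p + 36))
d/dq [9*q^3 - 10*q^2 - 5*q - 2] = 27*q^2 - 20*q - 5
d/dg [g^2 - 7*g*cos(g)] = 7*g*sin(g) + 2*g - 7*cos(g)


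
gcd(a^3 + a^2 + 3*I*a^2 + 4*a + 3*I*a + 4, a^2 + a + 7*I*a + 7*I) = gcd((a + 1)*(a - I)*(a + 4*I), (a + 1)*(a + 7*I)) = a + 1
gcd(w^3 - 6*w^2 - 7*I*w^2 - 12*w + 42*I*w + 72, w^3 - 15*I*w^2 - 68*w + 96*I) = w^2 - 7*I*w - 12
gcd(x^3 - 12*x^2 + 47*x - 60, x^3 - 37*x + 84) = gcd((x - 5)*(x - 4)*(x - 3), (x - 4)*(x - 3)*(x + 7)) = x^2 - 7*x + 12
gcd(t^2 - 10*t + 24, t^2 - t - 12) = t - 4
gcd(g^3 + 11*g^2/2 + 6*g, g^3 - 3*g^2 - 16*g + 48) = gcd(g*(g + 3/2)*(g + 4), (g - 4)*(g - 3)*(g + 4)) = g + 4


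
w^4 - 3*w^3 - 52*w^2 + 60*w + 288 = (w - 8)*(w - 3)*(w + 2)*(w + 6)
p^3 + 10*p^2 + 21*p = p*(p + 3)*(p + 7)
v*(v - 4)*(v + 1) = v^3 - 3*v^2 - 4*v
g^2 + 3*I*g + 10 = (g - 2*I)*(g + 5*I)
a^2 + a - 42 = (a - 6)*(a + 7)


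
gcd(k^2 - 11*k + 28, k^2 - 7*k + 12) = k - 4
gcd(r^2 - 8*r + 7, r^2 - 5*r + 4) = r - 1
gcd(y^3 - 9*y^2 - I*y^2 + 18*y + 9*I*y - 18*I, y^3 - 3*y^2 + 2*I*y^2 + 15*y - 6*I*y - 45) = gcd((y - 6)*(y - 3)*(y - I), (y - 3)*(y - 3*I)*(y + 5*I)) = y - 3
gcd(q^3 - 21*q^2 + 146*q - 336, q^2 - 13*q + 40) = q - 8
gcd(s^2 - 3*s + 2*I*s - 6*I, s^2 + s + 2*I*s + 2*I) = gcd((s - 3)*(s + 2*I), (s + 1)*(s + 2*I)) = s + 2*I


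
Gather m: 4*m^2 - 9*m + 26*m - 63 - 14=4*m^2 + 17*m - 77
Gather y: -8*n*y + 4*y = y*(4 - 8*n)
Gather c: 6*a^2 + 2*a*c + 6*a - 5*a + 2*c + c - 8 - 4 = 6*a^2 + a + c*(2*a + 3) - 12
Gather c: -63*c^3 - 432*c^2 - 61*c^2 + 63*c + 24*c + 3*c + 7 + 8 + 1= -63*c^3 - 493*c^2 + 90*c + 16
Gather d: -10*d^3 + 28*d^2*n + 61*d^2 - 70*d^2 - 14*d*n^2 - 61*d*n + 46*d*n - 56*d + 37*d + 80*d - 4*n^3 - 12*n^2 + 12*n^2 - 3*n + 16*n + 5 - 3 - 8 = -10*d^3 + d^2*(28*n - 9) + d*(-14*n^2 - 15*n + 61) - 4*n^3 + 13*n - 6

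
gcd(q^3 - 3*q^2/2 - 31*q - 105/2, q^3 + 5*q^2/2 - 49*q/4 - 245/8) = q + 5/2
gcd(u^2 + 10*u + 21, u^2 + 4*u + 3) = u + 3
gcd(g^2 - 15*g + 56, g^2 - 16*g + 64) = g - 8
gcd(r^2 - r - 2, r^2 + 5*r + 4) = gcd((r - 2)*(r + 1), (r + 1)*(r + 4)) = r + 1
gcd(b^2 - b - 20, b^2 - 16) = b + 4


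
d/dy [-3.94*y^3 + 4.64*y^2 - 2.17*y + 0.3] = -11.82*y^2 + 9.28*y - 2.17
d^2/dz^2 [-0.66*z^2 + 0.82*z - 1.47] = -1.32000000000000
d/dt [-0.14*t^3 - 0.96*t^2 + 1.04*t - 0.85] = -0.42*t^2 - 1.92*t + 1.04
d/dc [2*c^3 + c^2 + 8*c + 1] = 6*c^2 + 2*c + 8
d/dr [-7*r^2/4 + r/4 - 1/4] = 1/4 - 7*r/2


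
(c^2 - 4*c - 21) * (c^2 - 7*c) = c^4 - 11*c^3 + 7*c^2 + 147*c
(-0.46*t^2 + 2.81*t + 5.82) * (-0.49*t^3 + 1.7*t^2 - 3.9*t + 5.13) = 0.2254*t^5 - 2.1589*t^4 + 3.7192*t^3 - 3.4248*t^2 - 8.2827*t + 29.8566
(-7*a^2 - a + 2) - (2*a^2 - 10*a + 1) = -9*a^2 + 9*a + 1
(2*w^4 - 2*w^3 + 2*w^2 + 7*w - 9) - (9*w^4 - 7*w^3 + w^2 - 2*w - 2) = -7*w^4 + 5*w^3 + w^2 + 9*w - 7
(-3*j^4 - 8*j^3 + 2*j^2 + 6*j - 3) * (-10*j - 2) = 30*j^5 + 86*j^4 - 4*j^3 - 64*j^2 + 18*j + 6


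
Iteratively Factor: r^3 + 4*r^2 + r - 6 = (r + 2)*(r^2 + 2*r - 3) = (r + 2)*(r + 3)*(r - 1)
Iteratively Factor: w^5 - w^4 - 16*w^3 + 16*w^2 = (w - 4)*(w^4 + 3*w^3 - 4*w^2) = (w - 4)*(w - 1)*(w^3 + 4*w^2) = w*(w - 4)*(w - 1)*(w^2 + 4*w) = w*(w - 4)*(w - 1)*(w + 4)*(w)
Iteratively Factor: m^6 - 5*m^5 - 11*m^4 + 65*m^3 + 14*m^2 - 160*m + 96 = (m + 3)*(m^5 - 8*m^4 + 13*m^3 + 26*m^2 - 64*m + 32) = (m - 4)*(m + 3)*(m^4 - 4*m^3 - 3*m^2 + 14*m - 8) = (m - 4)*(m - 1)*(m + 3)*(m^3 - 3*m^2 - 6*m + 8) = (m - 4)*(m - 1)^2*(m + 3)*(m^2 - 2*m - 8) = (m - 4)*(m - 1)^2*(m + 2)*(m + 3)*(m - 4)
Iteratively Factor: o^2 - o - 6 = (o + 2)*(o - 3)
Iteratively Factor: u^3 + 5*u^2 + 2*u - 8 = (u - 1)*(u^2 + 6*u + 8) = (u - 1)*(u + 4)*(u + 2)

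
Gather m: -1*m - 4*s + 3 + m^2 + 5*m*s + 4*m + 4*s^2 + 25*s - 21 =m^2 + m*(5*s + 3) + 4*s^2 + 21*s - 18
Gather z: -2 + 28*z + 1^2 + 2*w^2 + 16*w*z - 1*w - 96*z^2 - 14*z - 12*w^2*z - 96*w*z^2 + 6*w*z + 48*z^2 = 2*w^2 - w + z^2*(-96*w - 48) + z*(-12*w^2 + 22*w + 14) - 1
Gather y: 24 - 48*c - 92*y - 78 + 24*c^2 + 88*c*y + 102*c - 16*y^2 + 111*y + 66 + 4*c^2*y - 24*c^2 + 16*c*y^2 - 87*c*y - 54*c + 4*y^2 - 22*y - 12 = y^2*(16*c - 12) + y*(4*c^2 + c - 3)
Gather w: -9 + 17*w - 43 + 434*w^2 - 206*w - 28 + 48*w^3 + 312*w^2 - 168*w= 48*w^3 + 746*w^2 - 357*w - 80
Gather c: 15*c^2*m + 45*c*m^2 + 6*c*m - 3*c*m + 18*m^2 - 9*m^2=15*c^2*m + c*(45*m^2 + 3*m) + 9*m^2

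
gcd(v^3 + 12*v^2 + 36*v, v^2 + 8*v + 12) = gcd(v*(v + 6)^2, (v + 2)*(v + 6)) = v + 6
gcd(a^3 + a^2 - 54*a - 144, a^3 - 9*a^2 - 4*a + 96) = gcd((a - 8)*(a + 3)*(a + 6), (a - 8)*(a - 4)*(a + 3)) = a^2 - 5*a - 24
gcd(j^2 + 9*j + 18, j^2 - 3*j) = 1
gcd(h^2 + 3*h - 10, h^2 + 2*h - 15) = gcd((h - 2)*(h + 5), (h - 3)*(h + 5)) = h + 5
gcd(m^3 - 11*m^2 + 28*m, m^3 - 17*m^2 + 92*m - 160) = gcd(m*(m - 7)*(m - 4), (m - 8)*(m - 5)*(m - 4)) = m - 4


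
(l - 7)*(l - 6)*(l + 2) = l^3 - 11*l^2 + 16*l + 84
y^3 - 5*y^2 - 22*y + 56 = (y - 7)*(y - 2)*(y + 4)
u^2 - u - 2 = (u - 2)*(u + 1)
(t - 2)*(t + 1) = t^2 - t - 2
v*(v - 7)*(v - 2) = v^3 - 9*v^2 + 14*v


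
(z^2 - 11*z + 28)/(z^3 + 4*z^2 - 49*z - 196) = (z - 4)/(z^2 + 11*z + 28)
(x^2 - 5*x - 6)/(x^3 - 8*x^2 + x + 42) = (x^2 - 5*x - 6)/(x^3 - 8*x^2 + x + 42)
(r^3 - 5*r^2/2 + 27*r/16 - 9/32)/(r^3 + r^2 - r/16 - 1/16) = (8*r^2 - 18*r + 9)/(2*(4*r^2 + 5*r + 1))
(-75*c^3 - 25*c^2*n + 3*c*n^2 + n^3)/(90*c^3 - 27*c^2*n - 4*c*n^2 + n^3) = (-15*c^2 - 2*c*n + n^2)/(18*c^2 - 9*c*n + n^2)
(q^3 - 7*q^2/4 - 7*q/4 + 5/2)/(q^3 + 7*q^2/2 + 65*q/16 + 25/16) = 4*(q^2 - 3*q + 2)/(4*q^2 + 9*q + 5)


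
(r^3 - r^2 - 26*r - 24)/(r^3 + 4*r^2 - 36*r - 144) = (r + 1)/(r + 6)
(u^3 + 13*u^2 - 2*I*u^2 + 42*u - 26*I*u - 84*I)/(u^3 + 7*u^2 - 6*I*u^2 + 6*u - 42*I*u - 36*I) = (u^2 + u*(7 - 2*I) - 14*I)/(u^2 + u*(1 - 6*I) - 6*I)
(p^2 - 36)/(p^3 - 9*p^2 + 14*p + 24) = (p + 6)/(p^2 - 3*p - 4)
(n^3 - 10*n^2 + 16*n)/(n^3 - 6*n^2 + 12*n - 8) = n*(n - 8)/(n^2 - 4*n + 4)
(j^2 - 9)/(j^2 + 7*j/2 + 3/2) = 2*(j - 3)/(2*j + 1)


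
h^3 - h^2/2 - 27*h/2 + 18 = (h - 3)*(h - 3/2)*(h + 4)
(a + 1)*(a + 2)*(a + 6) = a^3 + 9*a^2 + 20*a + 12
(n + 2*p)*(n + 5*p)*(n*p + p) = n^3*p + 7*n^2*p^2 + n^2*p + 10*n*p^3 + 7*n*p^2 + 10*p^3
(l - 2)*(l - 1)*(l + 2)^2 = l^4 + l^3 - 6*l^2 - 4*l + 8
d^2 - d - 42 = (d - 7)*(d + 6)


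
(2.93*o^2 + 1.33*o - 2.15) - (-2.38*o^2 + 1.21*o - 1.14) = 5.31*o^2 + 0.12*o - 1.01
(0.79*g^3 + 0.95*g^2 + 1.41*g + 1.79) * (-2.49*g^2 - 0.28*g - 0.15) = -1.9671*g^5 - 2.5867*g^4 - 3.8954*g^3 - 4.9944*g^2 - 0.7127*g - 0.2685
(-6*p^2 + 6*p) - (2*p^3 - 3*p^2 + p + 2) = -2*p^3 - 3*p^2 + 5*p - 2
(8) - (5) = 3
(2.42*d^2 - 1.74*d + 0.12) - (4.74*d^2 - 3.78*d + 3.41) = -2.32*d^2 + 2.04*d - 3.29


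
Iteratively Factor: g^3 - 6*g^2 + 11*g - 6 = (g - 1)*(g^2 - 5*g + 6) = (g - 2)*(g - 1)*(g - 3)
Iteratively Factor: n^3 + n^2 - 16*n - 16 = (n - 4)*(n^2 + 5*n + 4) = (n - 4)*(n + 4)*(n + 1)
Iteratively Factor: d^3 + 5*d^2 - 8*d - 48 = (d + 4)*(d^2 + d - 12) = (d + 4)^2*(d - 3)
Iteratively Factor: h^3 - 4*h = (h - 2)*(h^2 + 2*h) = h*(h - 2)*(h + 2)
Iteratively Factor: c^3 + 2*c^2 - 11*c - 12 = (c - 3)*(c^2 + 5*c + 4) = (c - 3)*(c + 1)*(c + 4)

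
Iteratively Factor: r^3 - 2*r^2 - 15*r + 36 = (r - 3)*(r^2 + r - 12) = (r - 3)*(r + 4)*(r - 3)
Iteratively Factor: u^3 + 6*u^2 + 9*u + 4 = (u + 1)*(u^2 + 5*u + 4) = (u + 1)*(u + 4)*(u + 1)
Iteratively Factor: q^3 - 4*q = (q)*(q^2 - 4) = q*(q - 2)*(q + 2)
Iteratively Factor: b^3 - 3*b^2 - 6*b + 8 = (b - 1)*(b^2 - 2*b - 8) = (b - 1)*(b + 2)*(b - 4)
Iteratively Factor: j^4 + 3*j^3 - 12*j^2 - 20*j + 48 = (j - 2)*(j^3 + 5*j^2 - 2*j - 24) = (j - 2)^2*(j^2 + 7*j + 12) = (j - 2)^2*(j + 4)*(j + 3)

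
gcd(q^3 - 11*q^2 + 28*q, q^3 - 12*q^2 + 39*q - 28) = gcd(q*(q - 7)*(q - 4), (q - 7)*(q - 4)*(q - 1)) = q^2 - 11*q + 28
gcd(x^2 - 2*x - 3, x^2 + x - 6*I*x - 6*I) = x + 1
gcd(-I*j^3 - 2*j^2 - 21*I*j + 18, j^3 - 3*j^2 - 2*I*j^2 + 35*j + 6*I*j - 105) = 1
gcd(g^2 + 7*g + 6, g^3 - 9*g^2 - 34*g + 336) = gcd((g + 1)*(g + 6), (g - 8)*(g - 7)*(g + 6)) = g + 6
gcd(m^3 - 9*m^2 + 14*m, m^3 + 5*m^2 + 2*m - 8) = 1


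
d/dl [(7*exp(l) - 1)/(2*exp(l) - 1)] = -5*exp(l)/(2*exp(l) - 1)^2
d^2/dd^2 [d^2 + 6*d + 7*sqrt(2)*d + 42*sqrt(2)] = 2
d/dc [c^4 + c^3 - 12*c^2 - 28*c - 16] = 4*c^3 + 3*c^2 - 24*c - 28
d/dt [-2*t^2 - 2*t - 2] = -4*t - 2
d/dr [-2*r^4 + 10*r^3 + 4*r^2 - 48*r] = -8*r^3 + 30*r^2 + 8*r - 48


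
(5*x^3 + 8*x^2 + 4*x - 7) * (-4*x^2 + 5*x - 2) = -20*x^5 - 7*x^4 + 14*x^3 + 32*x^2 - 43*x + 14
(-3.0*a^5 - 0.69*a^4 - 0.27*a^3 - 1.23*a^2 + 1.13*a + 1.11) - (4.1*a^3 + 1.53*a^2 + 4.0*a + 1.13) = -3.0*a^5 - 0.69*a^4 - 4.37*a^3 - 2.76*a^2 - 2.87*a - 0.0199999999999998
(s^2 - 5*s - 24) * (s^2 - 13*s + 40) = s^4 - 18*s^3 + 81*s^2 + 112*s - 960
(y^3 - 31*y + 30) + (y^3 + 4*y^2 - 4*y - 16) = 2*y^3 + 4*y^2 - 35*y + 14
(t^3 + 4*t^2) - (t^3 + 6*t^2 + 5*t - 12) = -2*t^2 - 5*t + 12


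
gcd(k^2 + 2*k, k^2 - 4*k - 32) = 1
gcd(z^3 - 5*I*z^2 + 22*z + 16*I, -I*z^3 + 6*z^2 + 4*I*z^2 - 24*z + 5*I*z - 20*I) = z + I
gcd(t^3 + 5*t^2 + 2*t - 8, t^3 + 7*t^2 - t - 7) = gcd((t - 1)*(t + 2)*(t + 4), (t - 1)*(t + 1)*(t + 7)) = t - 1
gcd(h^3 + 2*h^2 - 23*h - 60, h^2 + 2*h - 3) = h + 3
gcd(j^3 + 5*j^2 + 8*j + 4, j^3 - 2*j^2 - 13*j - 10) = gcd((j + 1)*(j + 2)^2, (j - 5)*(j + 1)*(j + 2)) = j^2 + 3*j + 2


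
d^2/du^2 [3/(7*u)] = 6/(7*u^3)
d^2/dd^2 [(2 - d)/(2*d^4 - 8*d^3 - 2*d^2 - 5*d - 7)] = 2*((d - 2)*(-8*d^3 + 24*d^2 + 4*d + 5)^2 + (8*d^3 - 24*d^2 - 4*d - 2*(d - 2)*(-6*d^2 + 12*d + 1) - 5)*(-2*d^4 + 8*d^3 + 2*d^2 + 5*d + 7))/(-2*d^4 + 8*d^3 + 2*d^2 + 5*d + 7)^3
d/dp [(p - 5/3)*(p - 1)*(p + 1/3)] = 3*p^2 - 14*p/3 + 7/9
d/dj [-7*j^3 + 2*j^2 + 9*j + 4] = -21*j^2 + 4*j + 9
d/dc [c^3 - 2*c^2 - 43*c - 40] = 3*c^2 - 4*c - 43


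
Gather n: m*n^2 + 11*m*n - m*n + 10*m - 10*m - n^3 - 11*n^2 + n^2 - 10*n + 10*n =10*m*n - n^3 + n^2*(m - 10)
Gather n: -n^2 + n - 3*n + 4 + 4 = -n^2 - 2*n + 8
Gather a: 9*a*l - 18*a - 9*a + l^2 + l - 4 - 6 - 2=a*(9*l - 27) + l^2 + l - 12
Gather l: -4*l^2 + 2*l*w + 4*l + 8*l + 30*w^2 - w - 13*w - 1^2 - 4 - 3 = -4*l^2 + l*(2*w + 12) + 30*w^2 - 14*w - 8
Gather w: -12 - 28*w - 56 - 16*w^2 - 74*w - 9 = -16*w^2 - 102*w - 77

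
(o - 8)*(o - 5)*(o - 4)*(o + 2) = o^4 - 15*o^3 + 58*o^2 + 24*o - 320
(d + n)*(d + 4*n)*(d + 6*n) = d^3 + 11*d^2*n + 34*d*n^2 + 24*n^3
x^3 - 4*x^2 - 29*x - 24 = (x - 8)*(x + 1)*(x + 3)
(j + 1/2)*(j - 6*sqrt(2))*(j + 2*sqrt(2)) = j^3 - 4*sqrt(2)*j^2 + j^2/2 - 24*j - 2*sqrt(2)*j - 12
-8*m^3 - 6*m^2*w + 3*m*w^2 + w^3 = (-2*m + w)*(m + w)*(4*m + w)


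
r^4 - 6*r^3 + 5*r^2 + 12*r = r*(r - 4)*(r - 3)*(r + 1)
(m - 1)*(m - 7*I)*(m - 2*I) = m^3 - m^2 - 9*I*m^2 - 14*m + 9*I*m + 14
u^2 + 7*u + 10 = (u + 2)*(u + 5)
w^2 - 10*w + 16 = (w - 8)*(w - 2)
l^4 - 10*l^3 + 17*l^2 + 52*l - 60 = (l - 6)*(l - 5)*(l - 1)*(l + 2)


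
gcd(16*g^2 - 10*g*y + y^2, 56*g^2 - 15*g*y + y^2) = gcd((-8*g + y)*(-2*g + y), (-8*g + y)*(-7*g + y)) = -8*g + y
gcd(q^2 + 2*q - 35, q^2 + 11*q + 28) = q + 7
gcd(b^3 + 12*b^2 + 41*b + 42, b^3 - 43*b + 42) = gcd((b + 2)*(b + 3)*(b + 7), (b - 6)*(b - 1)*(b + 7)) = b + 7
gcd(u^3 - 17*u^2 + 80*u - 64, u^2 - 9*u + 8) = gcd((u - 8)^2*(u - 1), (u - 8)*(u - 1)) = u^2 - 9*u + 8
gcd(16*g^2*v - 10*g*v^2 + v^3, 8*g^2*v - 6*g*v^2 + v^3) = -2*g*v + v^2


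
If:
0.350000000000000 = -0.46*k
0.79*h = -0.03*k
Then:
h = 0.03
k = -0.76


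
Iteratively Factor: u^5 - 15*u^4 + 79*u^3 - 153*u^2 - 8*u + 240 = (u - 4)*(u^4 - 11*u^3 + 35*u^2 - 13*u - 60) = (u - 5)*(u - 4)*(u^3 - 6*u^2 + 5*u + 12) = (u - 5)*(u - 4)*(u - 3)*(u^2 - 3*u - 4) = (u - 5)*(u - 4)*(u - 3)*(u + 1)*(u - 4)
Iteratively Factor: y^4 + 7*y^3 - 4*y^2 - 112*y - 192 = (y + 4)*(y^3 + 3*y^2 - 16*y - 48) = (y + 3)*(y + 4)*(y^2 - 16) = (y - 4)*(y + 3)*(y + 4)*(y + 4)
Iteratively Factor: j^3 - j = (j + 1)*(j^2 - j) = j*(j + 1)*(j - 1)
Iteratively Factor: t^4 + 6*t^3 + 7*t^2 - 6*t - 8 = (t - 1)*(t^3 + 7*t^2 + 14*t + 8) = (t - 1)*(t + 4)*(t^2 + 3*t + 2) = (t - 1)*(t + 1)*(t + 4)*(t + 2)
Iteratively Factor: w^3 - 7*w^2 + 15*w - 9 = (w - 3)*(w^2 - 4*w + 3) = (w - 3)*(w - 1)*(w - 3)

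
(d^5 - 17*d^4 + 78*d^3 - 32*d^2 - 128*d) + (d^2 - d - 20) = d^5 - 17*d^4 + 78*d^3 - 31*d^2 - 129*d - 20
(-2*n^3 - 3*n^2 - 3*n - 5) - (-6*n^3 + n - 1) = 4*n^3 - 3*n^2 - 4*n - 4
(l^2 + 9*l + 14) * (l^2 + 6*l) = l^4 + 15*l^3 + 68*l^2 + 84*l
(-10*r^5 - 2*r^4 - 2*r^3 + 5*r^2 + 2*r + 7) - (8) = -10*r^5 - 2*r^4 - 2*r^3 + 5*r^2 + 2*r - 1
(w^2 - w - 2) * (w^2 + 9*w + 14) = w^4 + 8*w^3 + 3*w^2 - 32*w - 28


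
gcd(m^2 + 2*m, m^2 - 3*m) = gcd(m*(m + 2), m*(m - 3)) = m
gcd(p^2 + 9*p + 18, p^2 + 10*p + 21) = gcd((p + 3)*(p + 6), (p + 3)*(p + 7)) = p + 3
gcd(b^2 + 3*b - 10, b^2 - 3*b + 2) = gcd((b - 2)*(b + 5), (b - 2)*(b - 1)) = b - 2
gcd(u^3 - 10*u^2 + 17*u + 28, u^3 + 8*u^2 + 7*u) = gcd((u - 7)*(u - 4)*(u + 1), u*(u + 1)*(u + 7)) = u + 1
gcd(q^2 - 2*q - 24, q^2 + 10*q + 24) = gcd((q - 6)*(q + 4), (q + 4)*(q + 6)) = q + 4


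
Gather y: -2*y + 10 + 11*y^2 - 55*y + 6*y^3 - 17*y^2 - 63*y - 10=6*y^3 - 6*y^2 - 120*y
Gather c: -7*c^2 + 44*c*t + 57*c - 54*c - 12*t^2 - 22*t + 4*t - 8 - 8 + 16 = -7*c^2 + c*(44*t + 3) - 12*t^2 - 18*t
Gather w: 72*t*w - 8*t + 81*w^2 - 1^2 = 72*t*w - 8*t + 81*w^2 - 1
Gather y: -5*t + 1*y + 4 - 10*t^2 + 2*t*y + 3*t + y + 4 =-10*t^2 - 2*t + y*(2*t + 2) + 8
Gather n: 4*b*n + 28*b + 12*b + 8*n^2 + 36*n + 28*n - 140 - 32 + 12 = 40*b + 8*n^2 + n*(4*b + 64) - 160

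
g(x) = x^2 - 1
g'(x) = 2*x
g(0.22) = -0.95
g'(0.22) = 0.44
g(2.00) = 3.00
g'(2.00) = 4.00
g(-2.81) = 6.90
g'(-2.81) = -5.62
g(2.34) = 4.48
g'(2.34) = 4.68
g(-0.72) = -0.48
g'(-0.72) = -1.44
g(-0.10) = -0.99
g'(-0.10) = -0.20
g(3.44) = 10.83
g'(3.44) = 6.88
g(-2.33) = 4.43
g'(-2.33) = -4.66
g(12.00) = 143.00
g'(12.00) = 24.00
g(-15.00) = 224.00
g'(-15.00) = -30.00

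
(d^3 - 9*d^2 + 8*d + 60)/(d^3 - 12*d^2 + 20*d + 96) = (d - 5)/(d - 8)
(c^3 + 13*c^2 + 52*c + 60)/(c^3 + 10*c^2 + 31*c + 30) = (c + 6)/(c + 3)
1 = 1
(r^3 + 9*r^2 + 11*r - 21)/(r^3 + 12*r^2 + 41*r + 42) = (r - 1)/(r + 2)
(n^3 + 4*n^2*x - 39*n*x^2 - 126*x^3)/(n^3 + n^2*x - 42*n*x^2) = (n + 3*x)/n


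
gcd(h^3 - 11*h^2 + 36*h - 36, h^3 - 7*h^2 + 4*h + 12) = h^2 - 8*h + 12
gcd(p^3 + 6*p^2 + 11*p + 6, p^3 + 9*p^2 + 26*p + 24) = p^2 + 5*p + 6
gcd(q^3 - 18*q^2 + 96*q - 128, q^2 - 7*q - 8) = q - 8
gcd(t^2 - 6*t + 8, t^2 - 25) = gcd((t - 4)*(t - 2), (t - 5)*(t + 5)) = 1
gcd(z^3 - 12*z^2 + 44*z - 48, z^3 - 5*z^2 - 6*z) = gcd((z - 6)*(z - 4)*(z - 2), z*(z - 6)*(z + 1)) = z - 6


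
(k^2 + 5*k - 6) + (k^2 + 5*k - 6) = 2*k^2 + 10*k - 12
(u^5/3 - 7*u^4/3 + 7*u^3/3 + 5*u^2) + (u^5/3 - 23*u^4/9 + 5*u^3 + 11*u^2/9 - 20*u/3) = 2*u^5/3 - 44*u^4/9 + 22*u^3/3 + 56*u^2/9 - 20*u/3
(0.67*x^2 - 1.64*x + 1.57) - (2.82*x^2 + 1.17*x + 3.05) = -2.15*x^2 - 2.81*x - 1.48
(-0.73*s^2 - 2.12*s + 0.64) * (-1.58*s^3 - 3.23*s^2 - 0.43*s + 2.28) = 1.1534*s^5 + 5.7075*s^4 + 6.1503*s^3 - 2.82*s^2 - 5.1088*s + 1.4592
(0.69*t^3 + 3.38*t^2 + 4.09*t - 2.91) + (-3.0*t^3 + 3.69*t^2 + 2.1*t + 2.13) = -2.31*t^3 + 7.07*t^2 + 6.19*t - 0.78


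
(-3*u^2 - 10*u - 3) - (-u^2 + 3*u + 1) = -2*u^2 - 13*u - 4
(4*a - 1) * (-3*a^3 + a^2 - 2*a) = -12*a^4 + 7*a^3 - 9*a^2 + 2*a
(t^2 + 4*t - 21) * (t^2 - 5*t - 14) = t^4 - t^3 - 55*t^2 + 49*t + 294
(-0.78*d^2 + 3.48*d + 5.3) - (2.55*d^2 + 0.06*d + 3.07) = -3.33*d^2 + 3.42*d + 2.23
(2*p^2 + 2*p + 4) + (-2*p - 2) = 2*p^2 + 2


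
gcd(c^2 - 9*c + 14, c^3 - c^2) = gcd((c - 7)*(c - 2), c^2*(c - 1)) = 1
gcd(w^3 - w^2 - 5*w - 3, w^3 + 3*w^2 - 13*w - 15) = w^2 - 2*w - 3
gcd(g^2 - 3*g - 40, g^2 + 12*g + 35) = g + 5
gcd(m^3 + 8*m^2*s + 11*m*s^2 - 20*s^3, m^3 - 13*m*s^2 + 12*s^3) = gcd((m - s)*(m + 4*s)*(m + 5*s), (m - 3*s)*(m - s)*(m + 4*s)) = -m^2 - 3*m*s + 4*s^2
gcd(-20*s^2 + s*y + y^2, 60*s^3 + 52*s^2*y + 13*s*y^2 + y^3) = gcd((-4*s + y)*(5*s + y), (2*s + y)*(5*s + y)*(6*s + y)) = 5*s + y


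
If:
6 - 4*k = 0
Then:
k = 3/2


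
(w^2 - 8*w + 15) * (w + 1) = w^3 - 7*w^2 + 7*w + 15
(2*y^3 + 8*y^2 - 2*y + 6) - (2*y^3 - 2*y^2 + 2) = 10*y^2 - 2*y + 4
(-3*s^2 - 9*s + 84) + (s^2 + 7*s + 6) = -2*s^2 - 2*s + 90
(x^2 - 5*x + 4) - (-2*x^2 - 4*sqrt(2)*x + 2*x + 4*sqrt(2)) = 3*x^2 - 7*x + 4*sqrt(2)*x - 4*sqrt(2) + 4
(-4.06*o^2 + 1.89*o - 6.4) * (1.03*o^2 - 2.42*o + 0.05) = -4.1818*o^4 + 11.7719*o^3 - 11.3688*o^2 + 15.5825*o - 0.32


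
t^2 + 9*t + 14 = (t + 2)*(t + 7)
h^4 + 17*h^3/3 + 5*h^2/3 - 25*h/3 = h*(h - 1)*(h + 5/3)*(h + 5)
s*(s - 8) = s^2 - 8*s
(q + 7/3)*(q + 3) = q^2 + 16*q/3 + 7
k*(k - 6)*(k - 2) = k^3 - 8*k^2 + 12*k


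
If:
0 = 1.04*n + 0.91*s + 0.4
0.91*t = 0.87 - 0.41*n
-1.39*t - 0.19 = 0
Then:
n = 2.43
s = -3.21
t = -0.14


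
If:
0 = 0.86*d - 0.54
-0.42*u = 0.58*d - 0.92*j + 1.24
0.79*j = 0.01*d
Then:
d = 0.63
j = 0.01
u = -3.80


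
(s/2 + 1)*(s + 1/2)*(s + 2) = s^3/2 + 9*s^2/4 + 3*s + 1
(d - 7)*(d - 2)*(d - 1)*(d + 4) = d^4 - 6*d^3 - 17*d^2 + 78*d - 56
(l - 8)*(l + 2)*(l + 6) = l^3 - 52*l - 96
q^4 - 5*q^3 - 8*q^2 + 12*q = q*(q - 6)*(q - 1)*(q + 2)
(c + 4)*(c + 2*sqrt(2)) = c^2 + 2*sqrt(2)*c + 4*c + 8*sqrt(2)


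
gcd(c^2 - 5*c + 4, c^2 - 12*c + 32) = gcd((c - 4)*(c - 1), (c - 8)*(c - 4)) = c - 4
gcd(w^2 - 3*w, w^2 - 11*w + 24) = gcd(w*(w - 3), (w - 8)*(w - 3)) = w - 3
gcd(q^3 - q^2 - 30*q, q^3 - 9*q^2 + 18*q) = q^2 - 6*q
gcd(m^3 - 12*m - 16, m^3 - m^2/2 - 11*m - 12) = m^2 - 2*m - 8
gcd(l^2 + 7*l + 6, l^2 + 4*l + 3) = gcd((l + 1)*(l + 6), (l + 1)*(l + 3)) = l + 1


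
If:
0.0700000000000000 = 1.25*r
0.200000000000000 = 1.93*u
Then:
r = 0.06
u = 0.10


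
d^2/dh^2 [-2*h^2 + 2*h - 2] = -4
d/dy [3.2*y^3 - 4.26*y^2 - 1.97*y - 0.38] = 9.6*y^2 - 8.52*y - 1.97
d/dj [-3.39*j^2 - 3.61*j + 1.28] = -6.78*j - 3.61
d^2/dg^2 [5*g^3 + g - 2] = 30*g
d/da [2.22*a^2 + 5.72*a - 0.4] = 4.44*a + 5.72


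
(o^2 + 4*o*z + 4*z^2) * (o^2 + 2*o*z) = o^4 + 6*o^3*z + 12*o^2*z^2 + 8*o*z^3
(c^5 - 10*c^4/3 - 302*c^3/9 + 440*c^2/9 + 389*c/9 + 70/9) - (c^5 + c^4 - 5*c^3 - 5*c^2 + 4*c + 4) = -13*c^4/3 - 257*c^3/9 + 485*c^2/9 + 353*c/9 + 34/9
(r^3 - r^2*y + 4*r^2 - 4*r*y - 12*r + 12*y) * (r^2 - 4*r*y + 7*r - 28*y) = r^5 - 5*r^4*y + 11*r^4 + 4*r^3*y^2 - 55*r^3*y + 16*r^3 + 44*r^2*y^2 - 80*r^2*y - 84*r^2 + 64*r*y^2 + 420*r*y - 336*y^2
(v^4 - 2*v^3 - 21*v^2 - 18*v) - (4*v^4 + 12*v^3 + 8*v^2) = -3*v^4 - 14*v^3 - 29*v^2 - 18*v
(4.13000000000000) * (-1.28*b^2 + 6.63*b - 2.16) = -5.2864*b^2 + 27.3819*b - 8.9208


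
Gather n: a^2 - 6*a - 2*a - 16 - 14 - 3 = a^2 - 8*a - 33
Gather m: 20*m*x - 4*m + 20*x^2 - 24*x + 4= m*(20*x - 4) + 20*x^2 - 24*x + 4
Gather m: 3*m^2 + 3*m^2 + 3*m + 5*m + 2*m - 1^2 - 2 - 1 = 6*m^2 + 10*m - 4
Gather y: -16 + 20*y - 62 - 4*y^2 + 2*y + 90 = -4*y^2 + 22*y + 12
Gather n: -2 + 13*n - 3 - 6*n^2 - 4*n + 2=-6*n^2 + 9*n - 3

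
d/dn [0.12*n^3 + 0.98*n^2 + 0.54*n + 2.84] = 0.36*n^2 + 1.96*n + 0.54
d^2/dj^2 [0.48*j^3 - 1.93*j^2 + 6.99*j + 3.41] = 2.88*j - 3.86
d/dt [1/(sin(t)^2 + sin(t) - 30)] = -(2*sin(t) + 1)*cos(t)/(sin(t)^2 + sin(t) - 30)^2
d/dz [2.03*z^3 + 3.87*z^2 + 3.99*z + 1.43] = 6.09*z^2 + 7.74*z + 3.99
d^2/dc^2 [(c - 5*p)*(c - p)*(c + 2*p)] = 6*c - 8*p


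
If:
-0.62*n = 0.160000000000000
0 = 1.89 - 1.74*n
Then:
No Solution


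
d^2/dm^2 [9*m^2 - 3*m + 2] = 18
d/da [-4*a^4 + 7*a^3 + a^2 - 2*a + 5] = -16*a^3 + 21*a^2 + 2*a - 2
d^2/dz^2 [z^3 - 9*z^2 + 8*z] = 6*z - 18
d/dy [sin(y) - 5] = cos(y)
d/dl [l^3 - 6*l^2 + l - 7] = 3*l^2 - 12*l + 1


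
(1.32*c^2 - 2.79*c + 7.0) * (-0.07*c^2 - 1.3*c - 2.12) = -0.0924*c^4 - 1.5207*c^3 + 0.3386*c^2 - 3.1852*c - 14.84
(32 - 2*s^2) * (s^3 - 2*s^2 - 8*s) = -2*s^5 + 4*s^4 + 48*s^3 - 64*s^2 - 256*s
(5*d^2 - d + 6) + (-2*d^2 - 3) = 3*d^2 - d + 3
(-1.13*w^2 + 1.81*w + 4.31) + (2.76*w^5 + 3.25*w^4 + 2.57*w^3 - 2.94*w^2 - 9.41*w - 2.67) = 2.76*w^5 + 3.25*w^4 + 2.57*w^3 - 4.07*w^2 - 7.6*w + 1.64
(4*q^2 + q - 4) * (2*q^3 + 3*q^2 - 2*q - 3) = 8*q^5 + 14*q^4 - 13*q^3 - 26*q^2 + 5*q + 12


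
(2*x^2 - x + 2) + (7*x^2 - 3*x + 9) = 9*x^2 - 4*x + 11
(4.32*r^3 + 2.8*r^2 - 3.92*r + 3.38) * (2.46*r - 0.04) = 10.6272*r^4 + 6.7152*r^3 - 9.7552*r^2 + 8.4716*r - 0.1352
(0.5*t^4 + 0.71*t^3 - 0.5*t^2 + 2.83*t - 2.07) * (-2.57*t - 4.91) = -1.285*t^5 - 4.2797*t^4 - 2.2011*t^3 - 4.8181*t^2 - 8.5754*t + 10.1637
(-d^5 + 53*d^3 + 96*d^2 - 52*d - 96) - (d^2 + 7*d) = -d^5 + 53*d^3 + 95*d^2 - 59*d - 96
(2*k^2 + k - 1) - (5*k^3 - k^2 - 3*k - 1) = -5*k^3 + 3*k^2 + 4*k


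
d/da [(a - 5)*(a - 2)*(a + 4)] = 3*a^2 - 6*a - 18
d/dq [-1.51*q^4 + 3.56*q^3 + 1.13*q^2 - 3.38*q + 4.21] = -6.04*q^3 + 10.68*q^2 + 2.26*q - 3.38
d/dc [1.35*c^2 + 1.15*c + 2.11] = 2.7*c + 1.15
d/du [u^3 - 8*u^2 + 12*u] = 3*u^2 - 16*u + 12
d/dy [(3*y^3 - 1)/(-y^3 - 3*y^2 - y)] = (-9*y^3*(y^2 + 3*y + 1) + (3*y^3 - 1)*(3*y^2 + 6*y + 1))/(y^2*(y^2 + 3*y + 1)^2)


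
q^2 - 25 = (q - 5)*(q + 5)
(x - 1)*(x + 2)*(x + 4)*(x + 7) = x^4 + 12*x^3 + 37*x^2 + 6*x - 56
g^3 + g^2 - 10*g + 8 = (g - 2)*(g - 1)*(g + 4)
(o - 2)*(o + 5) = o^2 + 3*o - 10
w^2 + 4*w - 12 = (w - 2)*(w + 6)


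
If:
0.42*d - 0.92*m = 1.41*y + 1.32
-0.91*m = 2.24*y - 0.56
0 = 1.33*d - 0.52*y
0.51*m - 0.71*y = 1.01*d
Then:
No Solution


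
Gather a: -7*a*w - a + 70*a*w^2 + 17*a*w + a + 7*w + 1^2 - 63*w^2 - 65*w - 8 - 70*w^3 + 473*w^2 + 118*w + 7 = a*(70*w^2 + 10*w) - 70*w^3 + 410*w^2 + 60*w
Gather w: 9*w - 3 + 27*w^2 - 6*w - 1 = 27*w^2 + 3*w - 4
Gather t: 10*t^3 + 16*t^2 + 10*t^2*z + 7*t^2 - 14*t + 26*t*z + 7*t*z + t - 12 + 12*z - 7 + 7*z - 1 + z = 10*t^3 + t^2*(10*z + 23) + t*(33*z - 13) + 20*z - 20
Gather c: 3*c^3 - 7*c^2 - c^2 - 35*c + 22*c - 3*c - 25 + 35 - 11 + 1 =3*c^3 - 8*c^2 - 16*c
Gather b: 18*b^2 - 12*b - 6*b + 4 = 18*b^2 - 18*b + 4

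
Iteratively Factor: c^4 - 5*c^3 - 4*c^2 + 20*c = (c - 5)*(c^3 - 4*c) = (c - 5)*(c + 2)*(c^2 - 2*c) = c*(c - 5)*(c + 2)*(c - 2)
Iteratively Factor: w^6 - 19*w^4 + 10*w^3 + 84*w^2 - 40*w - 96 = (w - 2)*(w^5 + 2*w^4 - 15*w^3 - 20*w^2 + 44*w + 48) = (w - 2)*(w + 4)*(w^4 - 2*w^3 - 7*w^2 + 8*w + 12) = (w - 2)*(w + 2)*(w + 4)*(w^3 - 4*w^2 + w + 6) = (w - 3)*(w - 2)*(w + 2)*(w + 4)*(w^2 - w - 2) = (w - 3)*(w - 2)*(w + 1)*(w + 2)*(w + 4)*(w - 2)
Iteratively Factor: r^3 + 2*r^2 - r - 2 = (r + 2)*(r^2 - 1) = (r - 1)*(r + 2)*(r + 1)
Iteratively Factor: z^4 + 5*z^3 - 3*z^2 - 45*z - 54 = (z - 3)*(z^3 + 8*z^2 + 21*z + 18) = (z - 3)*(z + 3)*(z^2 + 5*z + 6) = (z - 3)*(z + 2)*(z + 3)*(z + 3)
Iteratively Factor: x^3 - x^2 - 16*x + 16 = (x - 1)*(x^2 - 16) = (x - 1)*(x + 4)*(x - 4)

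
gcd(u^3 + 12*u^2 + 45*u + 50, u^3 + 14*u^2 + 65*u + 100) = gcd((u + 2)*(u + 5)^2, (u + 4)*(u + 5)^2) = u^2 + 10*u + 25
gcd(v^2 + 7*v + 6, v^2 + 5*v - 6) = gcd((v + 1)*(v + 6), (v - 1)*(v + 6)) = v + 6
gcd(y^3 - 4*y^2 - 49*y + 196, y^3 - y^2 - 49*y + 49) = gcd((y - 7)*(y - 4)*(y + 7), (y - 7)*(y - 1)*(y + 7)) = y^2 - 49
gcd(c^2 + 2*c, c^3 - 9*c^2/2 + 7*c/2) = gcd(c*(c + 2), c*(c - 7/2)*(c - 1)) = c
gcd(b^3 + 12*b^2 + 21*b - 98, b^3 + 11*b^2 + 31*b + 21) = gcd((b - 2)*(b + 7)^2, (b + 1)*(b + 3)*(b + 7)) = b + 7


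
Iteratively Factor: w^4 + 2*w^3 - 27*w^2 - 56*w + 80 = (w + 4)*(w^3 - 2*w^2 - 19*w + 20) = (w - 5)*(w + 4)*(w^2 + 3*w - 4) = (w - 5)*(w - 1)*(w + 4)*(w + 4)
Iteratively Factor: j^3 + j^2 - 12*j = (j)*(j^2 + j - 12) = j*(j + 4)*(j - 3)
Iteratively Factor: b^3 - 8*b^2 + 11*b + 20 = (b - 5)*(b^2 - 3*b - 4) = (b - 5)*(b + 1)*(b - 4)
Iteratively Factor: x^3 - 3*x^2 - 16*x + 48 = (x + 4)*(x^2 - 7*x + 12) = (x - 4)*(x + 4)*(x - 3)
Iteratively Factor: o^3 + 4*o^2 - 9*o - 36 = (o - 3)*(o^2 + 7*o + 12) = (o - 3)*(o + 3)*(o + 4)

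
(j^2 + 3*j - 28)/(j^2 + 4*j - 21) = (j - 4)/(j - 3)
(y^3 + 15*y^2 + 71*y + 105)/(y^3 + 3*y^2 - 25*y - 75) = (y + 7)/(y - 5)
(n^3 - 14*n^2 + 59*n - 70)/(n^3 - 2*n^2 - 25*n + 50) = (n - 7)/(n + 5)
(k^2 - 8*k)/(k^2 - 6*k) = (k - 8)/(k - 6)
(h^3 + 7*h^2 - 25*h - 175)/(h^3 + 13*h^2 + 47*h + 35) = (h - 5)/(h + 1)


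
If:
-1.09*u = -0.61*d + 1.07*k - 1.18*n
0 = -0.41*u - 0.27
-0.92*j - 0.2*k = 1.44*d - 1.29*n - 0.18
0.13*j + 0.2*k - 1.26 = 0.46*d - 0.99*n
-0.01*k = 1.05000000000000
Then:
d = -103.66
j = 126.05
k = -105.00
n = -42.23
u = -0.66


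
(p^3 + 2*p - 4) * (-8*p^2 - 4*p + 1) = -8*p^5 - 4*p^4 - 15*p^3 + 24*p^2 + 18*p - 4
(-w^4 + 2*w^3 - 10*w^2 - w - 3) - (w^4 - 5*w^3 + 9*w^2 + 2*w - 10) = -2*w^4 + 7*w^3 - 19*w^2 - 3*w + 7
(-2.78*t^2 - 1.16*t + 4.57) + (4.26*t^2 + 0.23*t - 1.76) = 1.48*t^2 - 0.93*t + 2.81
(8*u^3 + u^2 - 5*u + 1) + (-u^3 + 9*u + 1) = 7*u^3 + u^2 + 4*u + 2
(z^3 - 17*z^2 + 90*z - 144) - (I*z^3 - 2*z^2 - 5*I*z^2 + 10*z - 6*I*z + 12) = z^3 - I*z^3 - 15*z^2 + 5*I*z^2 + 80*z + 6*I*z - 156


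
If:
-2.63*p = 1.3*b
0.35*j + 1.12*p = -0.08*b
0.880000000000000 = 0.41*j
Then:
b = 1.59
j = 2.15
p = -0.78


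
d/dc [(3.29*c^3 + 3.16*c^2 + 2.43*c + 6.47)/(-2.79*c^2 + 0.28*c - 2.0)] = (-9.1791*c^4 + 1.8424*c^3 - 12.0755*c^2 + 23.4626*c - 6.6716)/(7.7841*c^4 - 1.5624*c^3 + 11.2384*c^2 - 1.12*c + 4.0)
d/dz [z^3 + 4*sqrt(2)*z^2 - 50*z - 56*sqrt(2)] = 3*z^2 + 8*sqrt(2)*z - 50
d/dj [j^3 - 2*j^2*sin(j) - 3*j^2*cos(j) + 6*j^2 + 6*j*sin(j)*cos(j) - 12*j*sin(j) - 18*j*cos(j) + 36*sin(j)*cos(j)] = 3*j^2*sin(j) - 2*j^2*cos(j) + 3*j^2 + 14*j*sin(j) - 18*j*cos(j) + 6*j*cos(2*j) + 12*j - 12*sin(j) + 3*sin(2*j) - 18*cos(j) + 36*cos(2*j)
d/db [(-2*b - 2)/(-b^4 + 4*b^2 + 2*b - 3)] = 2*(b^4 - 4*b^2 - 2*b + 2*(b + 1)*(-2*b^3 + 4*b + 1) + 3)/(b^4 - 4*b^2 - 2*b + 3)^2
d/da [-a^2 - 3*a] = -2*a - 3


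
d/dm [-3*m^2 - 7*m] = -6*m - 7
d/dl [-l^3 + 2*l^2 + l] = -3*l^2 + 4*l + 1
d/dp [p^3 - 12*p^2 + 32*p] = 3*p^2 - 24*p + 32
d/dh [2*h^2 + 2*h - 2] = 4*h + 2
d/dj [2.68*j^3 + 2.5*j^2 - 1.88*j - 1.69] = 8.04*j^2 + 5.0*j - 1.88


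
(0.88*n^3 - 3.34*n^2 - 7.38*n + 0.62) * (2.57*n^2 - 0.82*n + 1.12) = 2.2616*n^5 - 9.3054*n^4 - 15.2422*n^3 + 3.9042*n^2 - 8.774*n + 0.6944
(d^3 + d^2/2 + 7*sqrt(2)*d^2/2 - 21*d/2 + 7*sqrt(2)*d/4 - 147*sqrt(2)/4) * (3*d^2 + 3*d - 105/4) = 3*d^5 + 9*d^4/2 + 21*sqrt(2)*d^4/2 - 225*d^3/4 + 63*sqrt(2)*d^3/4 - 1575*sqrt(2)*d^2/8 - 357*d^2/8 - 2499*sqrt(2)*d/16 + 2205*d/8 + 15435*sqrt(2)/16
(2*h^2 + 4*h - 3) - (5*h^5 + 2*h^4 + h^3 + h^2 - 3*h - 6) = -5*h^5 - 2*h^4 - h^3 + h^2 + 7*h + 3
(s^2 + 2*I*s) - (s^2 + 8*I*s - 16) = -6*I*s + 16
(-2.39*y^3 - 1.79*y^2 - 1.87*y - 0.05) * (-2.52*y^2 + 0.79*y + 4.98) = 6.0228*y^5 + 2.6227*y^4 - 8.6039*y^3 - 10.2655*y^2 - 9.3521*y - 0.249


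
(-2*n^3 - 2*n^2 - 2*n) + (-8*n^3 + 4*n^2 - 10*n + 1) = -10*n^3 + 2*n^2 - 12*n + 1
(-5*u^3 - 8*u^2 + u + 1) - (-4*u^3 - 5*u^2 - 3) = -u^3 - 3*u^2 + u + 4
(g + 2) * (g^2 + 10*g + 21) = g^3 + 12*g^2 + 41*g + 42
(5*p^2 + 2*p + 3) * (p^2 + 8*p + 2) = 5*p^4 + 42*p^3 + 29*p^2 + 28*p + 6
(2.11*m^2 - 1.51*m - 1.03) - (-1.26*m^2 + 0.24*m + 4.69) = 3.37*m^2 - 1.75*m - 5.72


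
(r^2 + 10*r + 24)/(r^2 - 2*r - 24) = (r + 6)/(r - 6)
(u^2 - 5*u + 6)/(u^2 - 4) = (u - 3)/(u + 2)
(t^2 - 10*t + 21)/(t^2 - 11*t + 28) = (t - 3)/(t - 4)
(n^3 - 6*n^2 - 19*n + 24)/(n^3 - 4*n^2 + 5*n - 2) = (n^2 - 5*n - 24)/(n^2 - 3*n + 2)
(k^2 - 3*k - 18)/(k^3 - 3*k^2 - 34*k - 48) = (k - 6)/(k^2 - 6*k - 16)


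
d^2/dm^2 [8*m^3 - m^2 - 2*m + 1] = 48*m - 2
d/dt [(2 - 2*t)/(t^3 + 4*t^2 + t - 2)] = 2*(-t^3 - 4*t^2 - t + (t - 1)*(3*t^2 + 8*t + 1) + 2)/(t^3 + 4*t^2 + t - 2)^2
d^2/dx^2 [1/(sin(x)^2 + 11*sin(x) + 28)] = (-4*sin(x)^4 - 33*sin(x)^3 - 3*sin(x)^2 + 374*sin(x) + 186)/(sin(x)^2 + 11*sin(x) + 28)^3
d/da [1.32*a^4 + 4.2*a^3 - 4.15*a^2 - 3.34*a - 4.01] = 5.28*a^3 + 12.6*a^2 - 8.3*a - 3.34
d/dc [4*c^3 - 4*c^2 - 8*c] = 12*c^2 - 8*c - 8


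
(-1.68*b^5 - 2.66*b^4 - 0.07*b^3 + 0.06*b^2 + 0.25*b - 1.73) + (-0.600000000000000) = -1.68*b^5 - 2.66*b^4 - 0.07*b^3 + 0.06*b^2 + 0.25*b - 2.33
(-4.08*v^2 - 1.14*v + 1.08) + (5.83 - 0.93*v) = -4.08*v^2 - 2.07*v + 6.91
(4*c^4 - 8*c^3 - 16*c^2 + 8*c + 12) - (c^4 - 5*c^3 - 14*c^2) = 3*c^4 - 3*c^3 - 2*c^2 + 8*c + 12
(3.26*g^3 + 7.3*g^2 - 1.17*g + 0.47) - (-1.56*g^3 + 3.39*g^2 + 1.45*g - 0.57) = 4.82*g^3 + 3.91*g^2 - 2.62*g + 1.04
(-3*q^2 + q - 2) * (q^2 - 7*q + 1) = -3*q^4 + 22*q^3 - 12*q^2 + 15*q - 2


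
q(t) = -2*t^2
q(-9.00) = -162.00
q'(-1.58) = 6.32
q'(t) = -4*t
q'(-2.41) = 9.64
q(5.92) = -70.09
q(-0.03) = -0.00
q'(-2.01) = 8.04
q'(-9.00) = 36.00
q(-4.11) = -33.78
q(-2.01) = -8.08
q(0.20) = -0.08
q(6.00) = -72.00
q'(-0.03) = 0.12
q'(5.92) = -23.68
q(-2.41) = -11.62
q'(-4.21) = 16.84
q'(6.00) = -24.00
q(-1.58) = -4.99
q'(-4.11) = 16.44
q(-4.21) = -35.45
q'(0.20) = -0.80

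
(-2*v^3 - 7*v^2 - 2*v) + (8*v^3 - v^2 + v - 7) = 6*v^3 - 8*v^2 - v - 7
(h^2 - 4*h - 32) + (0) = h^2 - 4*h - 32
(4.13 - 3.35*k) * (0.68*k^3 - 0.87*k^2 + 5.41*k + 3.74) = -2.278*k^4 + 5.7229*k^3 - 21.7166*k^2 + 9.8143*k + 15.4462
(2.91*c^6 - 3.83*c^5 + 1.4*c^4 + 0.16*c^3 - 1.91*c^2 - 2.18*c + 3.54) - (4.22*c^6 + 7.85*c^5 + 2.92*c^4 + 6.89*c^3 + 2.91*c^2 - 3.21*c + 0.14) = -1.31*c^6 - 11.68*c^5 - 1.52*c^4 - 6.73*c^3 - 4.82*c^2 + 1.03*c + 3.4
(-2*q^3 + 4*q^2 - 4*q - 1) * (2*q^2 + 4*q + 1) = -4*q^5 + 6*q^3 - 14*q^2 - 8*q - 1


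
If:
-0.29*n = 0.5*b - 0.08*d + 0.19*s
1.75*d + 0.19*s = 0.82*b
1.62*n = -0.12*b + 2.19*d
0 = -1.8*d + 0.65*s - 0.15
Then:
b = -0.04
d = -0.03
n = -0.04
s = 0.14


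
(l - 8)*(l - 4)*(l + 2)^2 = l^4 - 8*l^3 - 12*l^2 + 80*l + 128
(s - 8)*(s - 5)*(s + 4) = s^3 - 9*s^2 - 12*s + 160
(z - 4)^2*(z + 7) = z^3 - z^2 - 40*z + 112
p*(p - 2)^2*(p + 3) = p^4 - p^3 - 8*p^2 + 12*p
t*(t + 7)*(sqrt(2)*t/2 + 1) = sqrt(2)*t^3/2 + t^2 + 7*sqrt(2)*t^2/2 + 7*t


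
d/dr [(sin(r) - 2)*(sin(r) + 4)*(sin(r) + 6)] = (3*sin(r)^2 + 16*sin(r) + 4)*cos(r)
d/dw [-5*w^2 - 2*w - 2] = -10*w - 2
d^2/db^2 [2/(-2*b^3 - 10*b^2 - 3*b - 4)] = 4*(2*(3*b + 5)*(2*b^3 + 10*b^2 + 3*b + 4) - (6*b^2 + 20*b + 3)^2)/(2*b^3 + 10*b^2 + 3*b + 4)^3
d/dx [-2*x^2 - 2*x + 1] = -4*x - 2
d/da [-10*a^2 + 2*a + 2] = 2 - 20*a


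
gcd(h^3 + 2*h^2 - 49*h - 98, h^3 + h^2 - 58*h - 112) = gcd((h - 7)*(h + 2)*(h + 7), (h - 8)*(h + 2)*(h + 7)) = h^2 + 9*h + 14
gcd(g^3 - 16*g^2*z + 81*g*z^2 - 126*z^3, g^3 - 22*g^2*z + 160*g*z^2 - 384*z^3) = -g + 6*z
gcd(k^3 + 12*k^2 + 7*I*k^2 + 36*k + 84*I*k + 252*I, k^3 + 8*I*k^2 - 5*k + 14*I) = k + 7*I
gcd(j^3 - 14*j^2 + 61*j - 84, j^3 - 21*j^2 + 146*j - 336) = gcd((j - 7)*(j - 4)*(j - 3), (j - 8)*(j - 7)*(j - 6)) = j - 7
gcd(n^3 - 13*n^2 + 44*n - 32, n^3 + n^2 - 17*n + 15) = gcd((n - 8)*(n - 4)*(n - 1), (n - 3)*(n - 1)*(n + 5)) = n - 1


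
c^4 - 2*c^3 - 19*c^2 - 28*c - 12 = (c - 6)*(c + 1)^2*(c + 2)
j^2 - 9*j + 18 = (j - 6)*(j - 3)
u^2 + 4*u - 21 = (u - 3)*(u + 7)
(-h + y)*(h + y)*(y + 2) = -h^2*y - 2*h^2 + y^3 + 2*y^2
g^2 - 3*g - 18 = (g - 6)*(g + 3)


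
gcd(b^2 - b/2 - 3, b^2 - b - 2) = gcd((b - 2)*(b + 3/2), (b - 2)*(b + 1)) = b - 2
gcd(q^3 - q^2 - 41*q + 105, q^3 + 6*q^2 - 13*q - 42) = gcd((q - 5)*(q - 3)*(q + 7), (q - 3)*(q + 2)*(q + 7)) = q^2 + 4*q - 21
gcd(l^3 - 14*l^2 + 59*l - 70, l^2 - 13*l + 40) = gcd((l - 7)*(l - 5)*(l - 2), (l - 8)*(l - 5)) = l - 5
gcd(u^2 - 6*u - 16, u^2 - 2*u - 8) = u + 2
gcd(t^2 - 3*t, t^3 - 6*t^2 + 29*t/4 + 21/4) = t - 3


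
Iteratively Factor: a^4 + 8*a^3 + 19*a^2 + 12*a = (a + 1)*(a^3 + 7*a^2 + 12*a) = a*(a + 1)*(a^2 + 7*a + 12) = a*(a + 1)*(a + 4)*(a + 3)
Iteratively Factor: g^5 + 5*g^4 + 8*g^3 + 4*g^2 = (g + 2)*(g^4 + 3*g^3 + 2*g^2) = (g + 2)^2*(g^3 + g^2) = g*(g + 2)^2*(g^2 + g) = g*(g + 1)*(g + 2)^2*(g)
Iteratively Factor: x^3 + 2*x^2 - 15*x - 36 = (x + 3)*(x^2 - x - 12) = (x - 4)*(x + 3)*(x + 3)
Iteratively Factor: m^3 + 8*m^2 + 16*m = (m + 4)*(m^2 + 4*m) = (m + 4)^2*(m)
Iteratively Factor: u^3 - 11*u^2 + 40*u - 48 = (u - 3)*(u^2 - 8*u + 16) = (u - 4)*(u - 3)*(u - 4)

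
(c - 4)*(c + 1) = c^2 - 3*c - 4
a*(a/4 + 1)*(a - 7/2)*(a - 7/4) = a^4/4 - 5*a^3/16 - 119*a^2/32 + 49*a/8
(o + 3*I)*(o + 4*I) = o^2 + 7*I*o - 12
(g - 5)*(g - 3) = g^2 - 8*g + 15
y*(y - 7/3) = y^2 - 7*y/3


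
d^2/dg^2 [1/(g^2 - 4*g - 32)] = 2*(g^2 - 4*g - 4*(g - 2)^2 - 32)/(-g^2 + 4*g + 32)^3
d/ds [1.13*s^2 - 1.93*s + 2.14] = 2.26*s - 1.93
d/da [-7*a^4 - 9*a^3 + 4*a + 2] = -28*a^3 - 27*a^2 + 4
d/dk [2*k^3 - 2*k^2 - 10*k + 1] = 6*k^2 - 4*k - 10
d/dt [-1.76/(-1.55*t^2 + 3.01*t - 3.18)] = (5.2976 - 5.456*t)/(1.55*t^2 - 3.01*t + 3.18)^2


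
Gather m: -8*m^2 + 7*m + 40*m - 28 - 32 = -8*m^2 + 47*m - 60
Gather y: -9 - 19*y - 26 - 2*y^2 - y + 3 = -2*y^2 - 20*y - 32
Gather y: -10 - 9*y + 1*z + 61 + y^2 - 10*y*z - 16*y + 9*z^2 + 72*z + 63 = y^2 + y*(-10*z - 25) + 9*z^2 + 73*z + 114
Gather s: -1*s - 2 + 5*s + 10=4*s + 8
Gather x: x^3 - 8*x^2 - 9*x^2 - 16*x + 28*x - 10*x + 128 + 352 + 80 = x^3 - 17*x^2 + 2*x + 560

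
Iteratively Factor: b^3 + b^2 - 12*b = (b + 4)*(b^2 - 3*b) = b*(b + 4)*(b - 3)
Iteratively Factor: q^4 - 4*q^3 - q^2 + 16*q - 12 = (q - 2)*(q^3 - 2*q^2 - 5*q + 6) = (q - 2)*(q + 2)*(q^2 - 4*q + 3) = (q - 3)*(q - 2)*(q + 2)*(q - 1)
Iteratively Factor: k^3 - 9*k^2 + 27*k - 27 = (k - 3)*(k^2 - 6*k + 9) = (k - 3)^2*(k - 3)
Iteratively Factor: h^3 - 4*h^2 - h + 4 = (h - 1)*(h^2 - 3*h - 4) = (h - 1)*(h + 1)*(h - 4)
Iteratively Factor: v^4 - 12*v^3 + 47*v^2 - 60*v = (v - 5)*(v^3 - 7*v^2 + 12*v) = (v - 5)*(v - 3)*(v^2 - 4*v) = v*(v - 5)*(v - 3)*(v - 4)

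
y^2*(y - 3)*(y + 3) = y^4 - 9*y^2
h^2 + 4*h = h*(h + 4)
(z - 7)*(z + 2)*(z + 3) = z^3 - 2*z^2 - 29*z - 42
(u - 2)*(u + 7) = u^2 + 5*u - 14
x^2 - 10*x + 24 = (x - 6)*(x - 4)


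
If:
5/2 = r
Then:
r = 5/2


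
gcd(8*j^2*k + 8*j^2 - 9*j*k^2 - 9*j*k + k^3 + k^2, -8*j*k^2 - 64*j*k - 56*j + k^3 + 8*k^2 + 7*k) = 8*j*k + 8*j - k^2 - k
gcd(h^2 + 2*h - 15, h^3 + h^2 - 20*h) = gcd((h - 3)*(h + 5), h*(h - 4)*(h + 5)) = h + 5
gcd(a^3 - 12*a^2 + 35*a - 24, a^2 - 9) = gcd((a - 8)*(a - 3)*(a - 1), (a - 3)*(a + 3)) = a - 3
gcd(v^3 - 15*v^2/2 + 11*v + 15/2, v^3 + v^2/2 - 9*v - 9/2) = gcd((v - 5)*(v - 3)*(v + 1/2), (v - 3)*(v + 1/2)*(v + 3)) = v^2 - 5*v/2 - 3/2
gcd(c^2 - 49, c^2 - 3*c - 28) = c - 7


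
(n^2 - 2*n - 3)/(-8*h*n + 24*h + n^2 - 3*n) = (-n - 1)/(8*h - n)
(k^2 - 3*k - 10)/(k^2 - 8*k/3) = 3*(k^2 - 3*k - 10)/(k*(3*k - 8))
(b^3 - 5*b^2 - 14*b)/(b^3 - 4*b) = (b - 7)/(b - 2)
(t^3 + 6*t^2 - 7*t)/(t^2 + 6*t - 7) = t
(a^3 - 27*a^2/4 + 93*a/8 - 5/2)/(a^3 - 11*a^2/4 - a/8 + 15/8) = (4*a^2 - 17*a + 4)/(4*a^2 - a - 3)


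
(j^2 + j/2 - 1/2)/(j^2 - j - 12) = (-j^2 - j/2 + 1/2)/(-j^2 + j + 12)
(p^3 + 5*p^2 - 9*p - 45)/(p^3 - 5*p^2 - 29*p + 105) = (p + 3)/(p - 7)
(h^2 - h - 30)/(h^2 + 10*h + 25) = (h - 6)/(h + 5)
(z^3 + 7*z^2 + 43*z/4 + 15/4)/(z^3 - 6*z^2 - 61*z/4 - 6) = (z + 5)/(z - 8)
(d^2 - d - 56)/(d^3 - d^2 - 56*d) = 1/d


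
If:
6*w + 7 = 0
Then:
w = -7/6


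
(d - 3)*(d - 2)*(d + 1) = d^3 - 4*d^2 + d + 6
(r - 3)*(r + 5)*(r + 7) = r^3 + 9*r^2 - r - 105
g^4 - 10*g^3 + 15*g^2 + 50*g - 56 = (g - 7)*(g - 4)*(g - 1)*(g + 2)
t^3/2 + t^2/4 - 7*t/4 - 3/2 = (t/2 + 1/2)*(t - 2)*(t + 3/2)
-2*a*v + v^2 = v*(-2*a + v)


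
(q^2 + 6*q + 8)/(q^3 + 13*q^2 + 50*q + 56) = 1/(q + 7)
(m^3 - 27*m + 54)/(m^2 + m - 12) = (m^2 + 3*m - 18)/(m + 4)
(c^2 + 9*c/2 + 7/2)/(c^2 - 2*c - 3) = (c + 7/2)/(c - 3)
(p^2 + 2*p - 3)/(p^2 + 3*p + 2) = (p^2 + 2*p - 3)/(p^2 + 3*p + 2)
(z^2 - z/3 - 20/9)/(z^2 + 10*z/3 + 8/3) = (z - 5/3)/(z + 2)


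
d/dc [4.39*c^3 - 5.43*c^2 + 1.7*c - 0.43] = 13.17*c^2 - 10.86*c + 1.7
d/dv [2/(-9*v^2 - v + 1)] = 2*(18*v + 1)/(9*v^2 + v - 1)^2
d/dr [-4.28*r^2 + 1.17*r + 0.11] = 1.17 - 8.56*r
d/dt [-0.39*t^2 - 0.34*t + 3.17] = -0.78*t - 0.34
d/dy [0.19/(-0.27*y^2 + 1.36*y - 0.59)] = (0.1026*y - 0.2584)/(0.27*y^2 - 1.36*y + 0.59)^2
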